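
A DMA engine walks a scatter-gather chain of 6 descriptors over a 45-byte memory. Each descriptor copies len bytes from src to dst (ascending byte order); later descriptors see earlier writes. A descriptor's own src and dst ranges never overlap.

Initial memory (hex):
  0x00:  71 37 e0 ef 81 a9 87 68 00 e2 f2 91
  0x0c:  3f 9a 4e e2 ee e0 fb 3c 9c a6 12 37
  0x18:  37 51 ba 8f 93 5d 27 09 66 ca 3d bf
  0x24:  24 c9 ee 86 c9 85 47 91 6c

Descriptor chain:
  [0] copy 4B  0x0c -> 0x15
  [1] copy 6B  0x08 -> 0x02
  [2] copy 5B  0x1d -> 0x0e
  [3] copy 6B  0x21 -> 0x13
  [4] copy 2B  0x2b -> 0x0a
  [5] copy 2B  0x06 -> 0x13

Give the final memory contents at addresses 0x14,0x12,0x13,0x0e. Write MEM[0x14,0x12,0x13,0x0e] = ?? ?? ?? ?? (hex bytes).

MEM[0x14,0x12,0x13,0x0e] = 9a ca 3f 5d

  after D0: wrote 4B at 0x15 = 3f9a4ee2
  after D1: wrote 6B at 0x02 = 00e2f2913f9a
  after D2: wrote 5B at 0x0e = 5d270966ca
  after D3: wrote 6B at 0x13 = ca3dbf24c9ee
  after D4: wrote 2B at 0x0a = 916c
  after D5: wrote 2B at 0x13 = 3f9a
query mem[0x14]=0x9a, mem[0x12]=0xca, mem[0x13]=0x3f, mem[0x0e]=0x5d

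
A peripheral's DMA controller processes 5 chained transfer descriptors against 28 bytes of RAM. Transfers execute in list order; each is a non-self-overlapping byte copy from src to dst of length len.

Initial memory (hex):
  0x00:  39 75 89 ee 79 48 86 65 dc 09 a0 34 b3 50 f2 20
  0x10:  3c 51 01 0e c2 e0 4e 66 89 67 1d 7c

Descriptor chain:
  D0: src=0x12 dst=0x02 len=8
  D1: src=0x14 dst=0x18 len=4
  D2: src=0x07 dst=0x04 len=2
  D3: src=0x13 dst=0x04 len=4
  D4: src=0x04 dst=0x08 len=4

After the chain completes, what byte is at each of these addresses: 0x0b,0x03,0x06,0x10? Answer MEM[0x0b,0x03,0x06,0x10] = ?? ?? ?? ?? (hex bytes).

MEM[0x0b,0x03,0x06,0x10] = 4e 0e e0 3c

#0 dst[0x02+8] := {0x01,0x0e,0xc2,0xe0,0x4e,0x66,0x89,0x67}
#1 dst[0x18+4] := {0xc2,0xe0,0x4e,0x66}
#2 dst[0x04+2] := {0x66,0x89}
#3 dst[0x04+4] := {0x0e,0xc2,0xe0,0x4e}
#4 dst[0x08+4] := {0x0e,0xc2,0xe0,0x4e}
query mem[0x0b]=0x4e, mem[0x03]=0x0e, mem[0x06]=0xe0, mem[0x10]=0x3c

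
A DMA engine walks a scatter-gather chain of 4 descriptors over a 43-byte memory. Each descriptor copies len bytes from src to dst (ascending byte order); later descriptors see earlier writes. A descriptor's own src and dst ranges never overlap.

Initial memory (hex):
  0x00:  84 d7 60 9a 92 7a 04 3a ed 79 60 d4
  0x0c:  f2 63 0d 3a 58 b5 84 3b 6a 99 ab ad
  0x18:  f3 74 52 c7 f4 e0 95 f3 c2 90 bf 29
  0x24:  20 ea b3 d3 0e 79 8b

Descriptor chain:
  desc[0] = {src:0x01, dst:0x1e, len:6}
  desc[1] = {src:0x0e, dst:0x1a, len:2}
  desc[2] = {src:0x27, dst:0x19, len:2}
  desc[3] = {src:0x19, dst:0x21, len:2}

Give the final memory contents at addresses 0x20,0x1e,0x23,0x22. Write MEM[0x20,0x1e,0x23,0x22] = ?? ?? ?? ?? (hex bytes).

[0] 0x01->0x1e len=6 : d7 60 9a 92 7a 04
[1] 0x0e->0x1a len=2 : 0d 3a
[2] 0x27->0x19 len=2 : d3 0e
[3] 0x19->0x21 len=2 : d3 0e
query mem[0x20]=0x9a, mem[0x1e]=0xd7, mem[0x23]=0x04, mem[0x22]=0x0e

MEM[0x20,0x1e,0x23,0x22] = 9a d7 04 0e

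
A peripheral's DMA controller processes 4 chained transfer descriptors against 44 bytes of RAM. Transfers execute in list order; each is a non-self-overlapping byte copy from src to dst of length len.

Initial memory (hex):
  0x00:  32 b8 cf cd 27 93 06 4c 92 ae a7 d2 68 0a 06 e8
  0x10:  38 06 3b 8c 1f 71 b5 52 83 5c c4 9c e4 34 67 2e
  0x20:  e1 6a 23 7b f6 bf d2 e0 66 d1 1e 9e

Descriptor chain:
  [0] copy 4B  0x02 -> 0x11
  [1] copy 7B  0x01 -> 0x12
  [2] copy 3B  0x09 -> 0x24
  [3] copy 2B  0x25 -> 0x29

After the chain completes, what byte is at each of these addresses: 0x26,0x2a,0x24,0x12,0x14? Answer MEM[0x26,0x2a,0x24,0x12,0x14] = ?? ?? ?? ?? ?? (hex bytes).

MEM[0x26,0x2a,0x24,0x12,0x14] = d2 d2 ae b8 cd

#0 dst[0x11+4] := {0xcf,0xcd,0x27,0x93}
#1 dst[0x12+7] := {0xb8,0xcf,0xcd,0x27,0x93,0x06,0x4c}
#2 dst[0x24+3] := {0xae,0xa7,0xd2}
#3 dst[0x29+2] := {0xa7,0xd2}
query mem[0x26]=0xd2, mem[0x2a]=0xd2, mem[0x24]=0xae, mem[0x12]=0xb8, mem[0x14]=0xcd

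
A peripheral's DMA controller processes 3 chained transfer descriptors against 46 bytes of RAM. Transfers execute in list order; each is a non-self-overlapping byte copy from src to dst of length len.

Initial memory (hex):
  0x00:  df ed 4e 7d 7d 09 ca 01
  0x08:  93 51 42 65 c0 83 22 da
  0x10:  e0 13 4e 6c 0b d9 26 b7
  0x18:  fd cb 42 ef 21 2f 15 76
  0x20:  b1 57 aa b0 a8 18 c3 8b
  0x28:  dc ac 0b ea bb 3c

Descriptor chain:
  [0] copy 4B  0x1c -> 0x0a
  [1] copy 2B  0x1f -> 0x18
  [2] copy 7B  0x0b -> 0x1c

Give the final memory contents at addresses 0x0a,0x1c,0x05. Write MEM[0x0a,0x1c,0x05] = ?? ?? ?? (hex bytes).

  after D0: wrote 4B at 0x0a = 212f1576
  after D1: wrote 2B at 0x18 = 76b1
  after D2: wrote 7B at 0x1c = 2f157622dae013
query mem[0x0a]=0x21, mem[0x1c]=0x2f, mem[0x05]=0x09

MEM[0x0a,0x1c,0x05] = 21 2f 09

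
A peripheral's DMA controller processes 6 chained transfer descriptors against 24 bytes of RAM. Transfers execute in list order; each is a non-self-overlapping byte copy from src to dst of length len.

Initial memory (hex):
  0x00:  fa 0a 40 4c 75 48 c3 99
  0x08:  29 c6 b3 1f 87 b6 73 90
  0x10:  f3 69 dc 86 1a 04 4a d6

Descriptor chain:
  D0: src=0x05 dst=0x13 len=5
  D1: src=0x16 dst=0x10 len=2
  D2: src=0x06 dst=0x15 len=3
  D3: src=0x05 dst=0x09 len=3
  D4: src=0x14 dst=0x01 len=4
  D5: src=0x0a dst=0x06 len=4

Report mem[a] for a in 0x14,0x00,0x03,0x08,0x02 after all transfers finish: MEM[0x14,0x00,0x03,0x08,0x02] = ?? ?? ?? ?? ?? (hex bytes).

  after D0: wrote 5B at 0x13 = 48c39929c6
  after D1: wrote 2B at 0x10 = 29c6
  after D2: wrote 3B at 0x15 = c39929
  after D3: wrote 3B at 0x09 = 48c399
  after D4: wrote 4B at 0x01 = c3c39929
  after D5: wrote 4B at 0x06 = c39987b6
query mem[0x14]=0xc3, mem[0x00]=0xfa, mem[0x03]=0x99, mem[0x08]=0x87, mem[0x02]=0xc3

MEM[0x14,0x00,0x03,0x08,0x02] = c3 fa 99 87 c3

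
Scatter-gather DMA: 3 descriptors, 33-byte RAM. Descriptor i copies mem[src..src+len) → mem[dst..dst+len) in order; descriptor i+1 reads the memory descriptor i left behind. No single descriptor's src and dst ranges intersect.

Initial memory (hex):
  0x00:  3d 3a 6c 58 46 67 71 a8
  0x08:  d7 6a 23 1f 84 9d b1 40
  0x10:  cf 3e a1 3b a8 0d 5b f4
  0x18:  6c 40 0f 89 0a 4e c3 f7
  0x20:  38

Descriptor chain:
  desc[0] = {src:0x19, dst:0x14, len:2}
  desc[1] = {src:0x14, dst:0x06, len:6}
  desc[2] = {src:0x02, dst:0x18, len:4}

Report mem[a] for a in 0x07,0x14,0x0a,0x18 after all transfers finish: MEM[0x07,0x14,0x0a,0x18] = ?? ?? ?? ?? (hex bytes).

D0: mem[0x14..0x15] <- [40 0f]
D1: mem[0x06..0x0b] <- [40 0f 5b f4 6c 40]
D2: mem[0x18..0x1b] <- [6c 58 46 67]
query mem[0x07]=0x0f, mem[0x14]=0x40, mem[0x0a]=0x6c, mem[0x18]=0x6c

MEM[0x07,0x14,0x0a,0x18] = 0f 40 6c 6c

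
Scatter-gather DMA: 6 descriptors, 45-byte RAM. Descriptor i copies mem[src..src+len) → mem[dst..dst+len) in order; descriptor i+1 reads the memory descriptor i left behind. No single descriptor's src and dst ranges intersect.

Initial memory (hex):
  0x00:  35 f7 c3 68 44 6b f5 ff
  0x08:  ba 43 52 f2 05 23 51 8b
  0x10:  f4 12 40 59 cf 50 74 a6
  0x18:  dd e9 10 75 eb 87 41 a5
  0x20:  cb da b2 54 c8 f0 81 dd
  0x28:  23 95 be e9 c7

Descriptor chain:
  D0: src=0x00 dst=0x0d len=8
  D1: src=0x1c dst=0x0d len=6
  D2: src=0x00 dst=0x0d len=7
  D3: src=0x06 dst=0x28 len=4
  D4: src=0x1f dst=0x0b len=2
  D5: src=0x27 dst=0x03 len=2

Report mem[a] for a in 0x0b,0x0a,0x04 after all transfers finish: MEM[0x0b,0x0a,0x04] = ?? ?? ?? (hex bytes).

MEM[0x0b,0x0a,0x04] = a5 52 f5

D0: mem[0x0d..0x14] <- [35 f7 c3 68 44 6b f5 ff]
D1: mem[0x0d..0x12] <- [eb 87 41 a5 cb da]
D2: mem[0x0d..0x13] <- [35 f7 c3 68 44 6b f5]
D3: mem[0x28..0x2b] <- [f5 ff ba 43]
D4: mem[0x0b..0x0c] <- [a5 cb]
D5: mem[0x03..0x04] <- [dd f5]
query mem[0x0b]=0xa5, mem[0x0a]=0x52, mem[0x04]=0xf5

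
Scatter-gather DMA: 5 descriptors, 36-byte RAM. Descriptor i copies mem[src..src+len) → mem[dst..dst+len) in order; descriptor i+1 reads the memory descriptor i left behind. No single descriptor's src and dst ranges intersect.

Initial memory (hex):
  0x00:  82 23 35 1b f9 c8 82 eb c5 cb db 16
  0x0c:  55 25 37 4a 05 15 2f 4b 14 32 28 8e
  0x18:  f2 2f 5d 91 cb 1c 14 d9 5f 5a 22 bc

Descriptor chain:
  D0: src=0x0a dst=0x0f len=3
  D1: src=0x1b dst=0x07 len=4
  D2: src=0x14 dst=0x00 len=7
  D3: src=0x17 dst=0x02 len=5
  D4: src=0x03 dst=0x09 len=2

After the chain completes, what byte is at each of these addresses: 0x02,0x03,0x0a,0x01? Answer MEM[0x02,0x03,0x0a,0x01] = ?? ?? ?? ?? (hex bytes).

D0: mem[0x0f..0x11] <- [db 16 55]
D1: mem[0x07..0x0a] <- [91 cb 1c 14]
D2: mem[0x00..0x06] <- [14 32 28 8e f2 2f 5d]
D3: mem[0x02..0x06] <- [8e f2 2f 5d 91]
D4: mem[0x09..0x0a] <- [f2 2f]
query mem[0x02]=0x8e, mem[0x03]=0xf2, mem[0x0a]=0x2f, mem[0x01]=0x32

MEM[0x02,0x03,0x0a,0x01] = 8e f2 2f 32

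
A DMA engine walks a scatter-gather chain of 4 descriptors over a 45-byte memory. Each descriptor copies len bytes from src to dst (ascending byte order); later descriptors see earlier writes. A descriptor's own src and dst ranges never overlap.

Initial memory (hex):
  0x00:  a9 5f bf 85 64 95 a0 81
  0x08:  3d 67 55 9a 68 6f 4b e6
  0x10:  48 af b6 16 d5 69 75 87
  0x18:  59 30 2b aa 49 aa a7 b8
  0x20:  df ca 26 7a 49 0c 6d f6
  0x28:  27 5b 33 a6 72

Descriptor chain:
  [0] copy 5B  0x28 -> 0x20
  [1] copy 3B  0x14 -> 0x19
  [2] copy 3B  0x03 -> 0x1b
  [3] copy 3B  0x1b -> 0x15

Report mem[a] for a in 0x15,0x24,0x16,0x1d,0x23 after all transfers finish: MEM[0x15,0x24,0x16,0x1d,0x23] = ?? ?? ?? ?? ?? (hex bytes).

MEM[0x15,0x24,0x16,0x1d,0x23] = 85 72 64 95 a6

[0] 0x28->0x20 len=5 : 27 5b 33 a6 72
[1] 0x14->0x19 len=3 : d5 69 75
[2] 0x03->0x1b len=3 : 85 64 95
[3] 0x1b->0x15 len=3 : 85 64 95
query mem[0x15]=0x85, mem[0x24]=0x72, mem[0x16]=0x64, mem[0x1d]=0x95, mem[0x23]=0xa6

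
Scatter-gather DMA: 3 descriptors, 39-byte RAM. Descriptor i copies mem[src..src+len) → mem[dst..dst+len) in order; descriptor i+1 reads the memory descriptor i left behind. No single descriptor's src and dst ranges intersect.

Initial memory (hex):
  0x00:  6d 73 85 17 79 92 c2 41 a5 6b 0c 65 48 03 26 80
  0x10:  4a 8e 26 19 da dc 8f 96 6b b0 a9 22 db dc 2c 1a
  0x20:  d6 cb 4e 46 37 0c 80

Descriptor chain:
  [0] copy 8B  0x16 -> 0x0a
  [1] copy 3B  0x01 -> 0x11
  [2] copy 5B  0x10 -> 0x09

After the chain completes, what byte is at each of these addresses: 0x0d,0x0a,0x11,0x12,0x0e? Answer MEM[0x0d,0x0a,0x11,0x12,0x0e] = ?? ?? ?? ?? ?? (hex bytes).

  after D0: wrote 8B at 0x0a = 8f966bb0a922dbdc
  after D1: wrote 3B at 0x11 = 738517
  after D2: wrote 5B at 0x09 = db738517da
query mem[0x0d]=0xda, mem[0x0a]=0x73, mem[0x11]=0x73, mem[0x12]=0x85, mem[0x0e]=0xa9

MEM[0x0d,0x0a,0x11,0x12,0x0e] = da 73 73 85 a9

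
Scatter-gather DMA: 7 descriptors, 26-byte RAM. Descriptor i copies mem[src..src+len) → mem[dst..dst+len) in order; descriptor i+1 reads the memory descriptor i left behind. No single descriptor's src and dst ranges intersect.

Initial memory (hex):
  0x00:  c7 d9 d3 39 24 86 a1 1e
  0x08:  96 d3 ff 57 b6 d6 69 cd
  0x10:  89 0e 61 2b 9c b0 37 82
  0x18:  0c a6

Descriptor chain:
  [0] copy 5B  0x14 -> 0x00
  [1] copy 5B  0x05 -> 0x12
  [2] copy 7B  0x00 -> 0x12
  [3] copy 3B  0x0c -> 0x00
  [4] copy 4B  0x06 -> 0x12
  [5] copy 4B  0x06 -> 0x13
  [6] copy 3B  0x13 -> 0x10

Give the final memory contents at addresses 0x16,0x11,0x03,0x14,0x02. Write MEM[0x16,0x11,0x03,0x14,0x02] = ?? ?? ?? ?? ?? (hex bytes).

[0] 0x14->0x00 len=5 : 9c b0 37 82 0c
[1] 0x05->0x12 len=5 : 86 a1 1e 96 d3
[2] 0x00->0x12 len=7 : 9c b0 37 82 0c 86 a1
[3] 0x0c->0x00 len=3 : b6 d6 69
[4] 0x06->0x12 len=4 : a1 1e 96 d3
[5] 0x06->0x13 len=4 : a1 1e 96 d3
[6] 0x13->0x10 len=3 : a1 1e 96
query mem[0x16]=0xd3, mem[0x11]=0x1e, mem[0x03]=0x82, mem[0x14]=0x1e, mem[0x02]=0x69

MEM[0x16,0x11,0x03,0x14,0x02] = d3 1e 82 1e 69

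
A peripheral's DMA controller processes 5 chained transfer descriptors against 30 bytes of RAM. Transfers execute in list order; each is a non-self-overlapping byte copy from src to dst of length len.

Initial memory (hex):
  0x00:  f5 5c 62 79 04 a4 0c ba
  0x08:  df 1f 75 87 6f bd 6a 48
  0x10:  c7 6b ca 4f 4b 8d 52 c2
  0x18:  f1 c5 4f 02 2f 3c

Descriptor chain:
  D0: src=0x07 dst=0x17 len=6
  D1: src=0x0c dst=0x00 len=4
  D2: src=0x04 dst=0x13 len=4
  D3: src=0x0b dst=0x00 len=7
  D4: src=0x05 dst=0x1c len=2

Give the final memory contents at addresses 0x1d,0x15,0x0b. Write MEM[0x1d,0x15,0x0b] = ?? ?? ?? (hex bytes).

MEM[0x1d,0x15,0x0b] = 6b 0c 87

[0] 0x07->0x17 len=6 : ba df 1f 75 87 6f
[1] 0x0c->0x00 len=4 : 6f bd 6a 48
[2] 0x04->0x13 len=4 : 04 a4 0c ba
[3] 0x0b->0x00 len=7 : 87 6f bd 6a 48 c7 6b
[4] 0x05->0x1c len=2 : c7 6b
query mem[0x1d]=0x6b, mem[0x15]=0x0c, mem[0x0b]=0x87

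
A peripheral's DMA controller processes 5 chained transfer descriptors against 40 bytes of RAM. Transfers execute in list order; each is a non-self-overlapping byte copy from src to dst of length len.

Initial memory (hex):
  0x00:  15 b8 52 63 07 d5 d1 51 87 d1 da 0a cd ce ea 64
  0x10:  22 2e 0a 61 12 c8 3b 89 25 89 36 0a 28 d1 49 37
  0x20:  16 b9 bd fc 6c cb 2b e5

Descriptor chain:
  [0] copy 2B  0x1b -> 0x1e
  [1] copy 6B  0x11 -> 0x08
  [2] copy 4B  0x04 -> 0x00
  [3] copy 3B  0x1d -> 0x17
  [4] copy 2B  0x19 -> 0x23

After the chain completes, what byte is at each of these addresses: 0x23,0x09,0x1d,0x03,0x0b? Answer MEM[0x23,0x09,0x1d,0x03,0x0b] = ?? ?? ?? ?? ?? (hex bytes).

MEM[0x23,0x09,0x1d,0x03,0x0b] = 28 0a d1 51 12

#0 dst[0x1e+2] := {0x0a,0x28}
#1 dst[0x08+6] := {0x2e,0x0a,0x61,0x12,0xc8,0x3b}
#2 dst[0x00+4] := {0x07,0xd5,0xd1,0x51}
#3 dst[0x17+3] := {0xd1,0x0a,0x28}
#4 dst[0x23+2] := {0x28,0x36}
query mem[0x23]=0x28, mem[0x09]=0x0a, mem[0x1d]=0xd1, mem[0x03]=0x51, mem[0x0b]=0x12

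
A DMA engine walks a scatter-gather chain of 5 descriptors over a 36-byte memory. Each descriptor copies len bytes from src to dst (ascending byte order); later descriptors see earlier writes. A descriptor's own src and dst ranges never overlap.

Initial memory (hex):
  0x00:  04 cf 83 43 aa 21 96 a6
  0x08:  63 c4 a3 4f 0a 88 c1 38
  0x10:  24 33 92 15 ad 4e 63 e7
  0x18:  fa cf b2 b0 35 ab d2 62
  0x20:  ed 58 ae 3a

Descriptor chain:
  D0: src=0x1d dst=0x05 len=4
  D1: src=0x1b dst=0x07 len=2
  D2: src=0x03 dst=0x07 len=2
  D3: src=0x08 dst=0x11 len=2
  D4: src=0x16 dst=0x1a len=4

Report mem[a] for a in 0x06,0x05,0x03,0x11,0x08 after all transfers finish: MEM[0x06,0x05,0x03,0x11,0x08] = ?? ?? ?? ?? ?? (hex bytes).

MEM[0x06,0x05,0x03,0x11,0x08] = d2 ab 43 aa aa

  after D0: wrote 4B at 0x05 = abd262ed
  after D1: wrote 2B at 0x07 = b035
  after D2: wrote 2B at 0x07 = 43aa
  after D3: wrote 2B at 0x11 = aac4
  after D4: wrote 4B at 0x1a = 63e7facf
query mem[0x06]=0xd2, mem[0x05]=0xab, mem[0x03]=0x43, mem[0x11]=0xaa, mem[0x08]=0xaa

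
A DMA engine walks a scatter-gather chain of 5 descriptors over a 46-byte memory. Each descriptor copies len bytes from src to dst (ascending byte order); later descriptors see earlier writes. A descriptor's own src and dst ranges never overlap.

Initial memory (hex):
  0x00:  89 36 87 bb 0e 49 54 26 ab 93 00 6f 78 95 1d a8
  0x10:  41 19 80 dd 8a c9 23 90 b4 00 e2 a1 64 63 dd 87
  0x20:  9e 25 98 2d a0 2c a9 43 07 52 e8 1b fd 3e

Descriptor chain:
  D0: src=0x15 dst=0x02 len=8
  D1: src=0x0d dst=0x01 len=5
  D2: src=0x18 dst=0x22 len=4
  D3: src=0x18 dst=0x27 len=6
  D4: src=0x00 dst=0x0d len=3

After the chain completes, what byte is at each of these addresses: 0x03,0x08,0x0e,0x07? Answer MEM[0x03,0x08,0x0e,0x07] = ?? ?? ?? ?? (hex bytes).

#0 dst[0x02+8] := {0xc9,0x23,0x90,0xb4,0x00,0xe2,0xa1,0x64}
#1 dst[0x01+5] := {0x95,0x1d,0xa8,0x41,0x19}
#2 dst[0x22+4] := {0xb4,0x00,0xe2,0xa1}
#3 dst[0x27+6] := {0xb4,0x00,0xe2,0xa1,0x64,0x63}
#4 dst[0x0d+3] := {0x89,0x95,0x1d}
query mem[0x03]=0xa8, mem[0x08]=0xa1, mem[0x0e]=0x95, mem[0x07]=0xe2

MEM[0x03,0x08,0x0e,0x07] = a8 a1 95 e2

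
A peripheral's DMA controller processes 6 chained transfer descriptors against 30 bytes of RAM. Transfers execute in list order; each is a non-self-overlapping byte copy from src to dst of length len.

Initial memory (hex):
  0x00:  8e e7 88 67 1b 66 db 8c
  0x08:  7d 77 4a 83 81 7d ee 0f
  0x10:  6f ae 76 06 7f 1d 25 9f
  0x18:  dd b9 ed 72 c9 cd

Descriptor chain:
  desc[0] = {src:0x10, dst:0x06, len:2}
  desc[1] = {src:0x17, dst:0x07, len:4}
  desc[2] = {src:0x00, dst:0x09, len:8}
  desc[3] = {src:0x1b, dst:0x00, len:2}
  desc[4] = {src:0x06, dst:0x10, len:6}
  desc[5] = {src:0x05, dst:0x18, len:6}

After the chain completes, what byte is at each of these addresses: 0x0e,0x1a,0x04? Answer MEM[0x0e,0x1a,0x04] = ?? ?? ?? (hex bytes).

D0: mem[0x06..0x07] <- [6f ae]
D1: mem[0x07..0x0a] <- [9f dd b9 ed]
D2: mem[0x09..0x10] <- [8e e7 88 67 1b 66 6f 9f]
D3: mem[0x00..0x01] <- [72 c9]
D4: mem[0x10..0x15] <- [6f 9f dd 8e e7 88]
D5: mem[0x18..0x1d] <- [66 6f 9f dd 8e e7]
query mem[0x0e]=0x66, mem[0x1a]=0x9f, mem[0x04]=0x1b

MEM[0x0e,0x1a,0x04] = 66 9f 1b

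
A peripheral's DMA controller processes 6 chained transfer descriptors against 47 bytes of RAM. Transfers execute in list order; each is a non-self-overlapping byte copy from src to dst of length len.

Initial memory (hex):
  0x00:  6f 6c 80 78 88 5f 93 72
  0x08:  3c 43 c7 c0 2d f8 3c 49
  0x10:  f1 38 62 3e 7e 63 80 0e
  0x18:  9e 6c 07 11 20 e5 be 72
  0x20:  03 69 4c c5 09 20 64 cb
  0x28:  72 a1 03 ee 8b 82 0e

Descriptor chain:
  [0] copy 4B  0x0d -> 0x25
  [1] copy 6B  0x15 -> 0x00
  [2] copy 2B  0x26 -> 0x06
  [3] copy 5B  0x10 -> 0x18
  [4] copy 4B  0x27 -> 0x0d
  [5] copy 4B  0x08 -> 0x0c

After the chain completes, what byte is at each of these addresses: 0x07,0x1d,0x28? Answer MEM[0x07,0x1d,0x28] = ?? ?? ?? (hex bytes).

MEM[0x07,0x1d,0x28] = 49 e5 f1

#0 dst[0x25+4] := {0xf8,0x3c,0x49,0xf1}
#1 dst[0x00+6] := {0x63,0x80,0x0e,0x9e,0x6c,0x07}
#2 dst[0x06+2] := {0x3c,0x49}
#3 dst[0x18+5] := {0xf1,0x38,0x62,0x3e,0x7e}
#4 dst[0x0d+4] := {0x49,0xf1,0xa1,0x03}
#5 dst[0x0c+4] := {0x3c,0x43,0xc7,0xc0}
query mem[0x07]=0x49, mem[0x1d]=0xe5, mem[0x28]=0xf1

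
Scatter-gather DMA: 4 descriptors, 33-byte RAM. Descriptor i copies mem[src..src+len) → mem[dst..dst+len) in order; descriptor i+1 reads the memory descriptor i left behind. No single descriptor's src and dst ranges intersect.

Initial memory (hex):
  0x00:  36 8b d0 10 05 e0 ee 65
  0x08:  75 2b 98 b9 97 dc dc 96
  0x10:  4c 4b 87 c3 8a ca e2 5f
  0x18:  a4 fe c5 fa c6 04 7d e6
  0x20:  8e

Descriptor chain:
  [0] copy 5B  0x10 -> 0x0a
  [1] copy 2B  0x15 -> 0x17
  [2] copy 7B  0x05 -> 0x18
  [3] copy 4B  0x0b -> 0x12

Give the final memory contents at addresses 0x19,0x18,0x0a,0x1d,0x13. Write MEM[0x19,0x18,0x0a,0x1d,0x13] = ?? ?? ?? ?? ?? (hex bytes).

#0 dst[0x0a+5] := {0x4c,0x4b,0x87,0xc3,0x8a}
#1 dst[0x17+2] := {0xca,0xe2}
#2 dst[0x18+7] := {0xe0,0xee,0x65,0x75,0x2b,0x4c,0x4b}
#3 dst[0x12+4] := {0x4b,0x87,0xc3,0x8a}
query mem[0x19]=0xee, mem[0x18]=0xe0, mem[0x0a]=0x4c, mem[0x1d]=0x4c, mem[0x13]=0x87

MEM[0x19,0x18,0x0a,0x1d,0x13] = ee e0 4c 4c 87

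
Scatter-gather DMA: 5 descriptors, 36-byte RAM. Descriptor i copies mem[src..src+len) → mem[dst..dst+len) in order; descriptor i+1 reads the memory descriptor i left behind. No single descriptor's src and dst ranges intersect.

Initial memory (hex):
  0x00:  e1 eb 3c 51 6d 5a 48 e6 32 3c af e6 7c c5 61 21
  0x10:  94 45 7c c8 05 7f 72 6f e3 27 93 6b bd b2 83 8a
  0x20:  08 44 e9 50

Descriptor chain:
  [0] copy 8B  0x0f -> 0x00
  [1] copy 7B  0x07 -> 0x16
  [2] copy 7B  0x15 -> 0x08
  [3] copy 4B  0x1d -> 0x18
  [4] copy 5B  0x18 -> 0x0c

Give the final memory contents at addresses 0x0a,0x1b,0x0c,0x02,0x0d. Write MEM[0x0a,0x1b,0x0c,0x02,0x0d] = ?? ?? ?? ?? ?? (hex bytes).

#0 dst[0x00+8] := {0x21,0x94,0x45,0x7c,0xc8,0x05,0x7f,0x72}
#1 dst[0x16+7] := {0x72,0x32,0x3c,0xaf,0xe6,0x7c,0xc5}
#2 dst[0x08+7] := {0x7f,0x72,0x32,0x3c,0xaf,0xe6,0x7c}
#3 dst[0x18+4] := {0xb2,0x83,0x8a,0x08}
#4 dst[0x0c+5] := {0xb2,0x83,0x8a,0x08,0xc5}
query mem[0x0a]=0x32, mem[0x1b]=0x08, mem[0x0c]=0xb2, mem[0x02]=0x45, mem[0x0d]=0x83

MEM[0x0a,0x1b,0x0c,0x02,0x0d] = 32 08 b2 45 83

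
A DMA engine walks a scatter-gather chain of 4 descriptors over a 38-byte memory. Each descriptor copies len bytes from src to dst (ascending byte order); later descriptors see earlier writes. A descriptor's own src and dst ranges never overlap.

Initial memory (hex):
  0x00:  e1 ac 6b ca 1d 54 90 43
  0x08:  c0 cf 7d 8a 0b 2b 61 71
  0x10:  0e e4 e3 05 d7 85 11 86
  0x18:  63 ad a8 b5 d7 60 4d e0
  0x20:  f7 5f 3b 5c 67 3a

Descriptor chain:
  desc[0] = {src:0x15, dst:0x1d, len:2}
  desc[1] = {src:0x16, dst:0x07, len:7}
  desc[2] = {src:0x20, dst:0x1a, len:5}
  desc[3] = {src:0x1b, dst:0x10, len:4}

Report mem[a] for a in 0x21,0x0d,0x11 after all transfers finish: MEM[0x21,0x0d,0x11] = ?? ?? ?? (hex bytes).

MEM[0x21,0x0d,0x11] = 5f d7 3b

#0 dst[0x1d+2] := {0x85,0x11}
#1 dst[0x07+7] := {0x11,0x86,0x63,0xad,0xa8,0xb5,0xd7}
#2 dst[0x1a+5] := {0xf7,0x5f,0x3b,0x5c,0x67}
#3 dst[0x10+4] := {0x5f,0x3b,0x5c,0x67}
query mem[0x21]=0x5f, mem[0x0d]=0xd7, mem[0x11]=0x3b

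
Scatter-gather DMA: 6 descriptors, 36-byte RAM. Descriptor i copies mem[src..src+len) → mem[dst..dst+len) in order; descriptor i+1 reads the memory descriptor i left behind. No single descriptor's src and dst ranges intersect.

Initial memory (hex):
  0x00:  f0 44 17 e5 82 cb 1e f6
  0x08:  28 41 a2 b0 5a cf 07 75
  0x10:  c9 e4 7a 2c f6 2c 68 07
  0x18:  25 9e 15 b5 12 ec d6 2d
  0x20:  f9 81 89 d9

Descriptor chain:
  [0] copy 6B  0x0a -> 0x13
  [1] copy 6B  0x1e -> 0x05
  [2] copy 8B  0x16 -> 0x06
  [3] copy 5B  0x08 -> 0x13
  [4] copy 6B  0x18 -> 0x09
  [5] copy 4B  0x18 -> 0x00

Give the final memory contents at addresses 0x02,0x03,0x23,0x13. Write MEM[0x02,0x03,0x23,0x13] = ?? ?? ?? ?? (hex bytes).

D0: mem[0x13..0x18] <- [a2 b0 5a cf 07 75]
D1: mem[0x05..0x0a] <- [d6 2d f9 81 89 d9]
D2: mem[0x06..0x0d] <- [cf 07 75 9e 15 b5 12 ec]
D3: mem[0x13..0x17] <- [75 9e 15 b5 12]
D4: mem[0x09..0x0e] <- [75 9e 15 b5 12 ec]
D5: mem[0x00..0x03] <- [75 9e 15 b5]
query mem[0x02]=0x15, mem[0x03]=0xb5, mem[0x23]=0xd9, mem[0x13]=0x75

MEM[0x02,0x03,0x23,0x13] = 15 b5 d9 75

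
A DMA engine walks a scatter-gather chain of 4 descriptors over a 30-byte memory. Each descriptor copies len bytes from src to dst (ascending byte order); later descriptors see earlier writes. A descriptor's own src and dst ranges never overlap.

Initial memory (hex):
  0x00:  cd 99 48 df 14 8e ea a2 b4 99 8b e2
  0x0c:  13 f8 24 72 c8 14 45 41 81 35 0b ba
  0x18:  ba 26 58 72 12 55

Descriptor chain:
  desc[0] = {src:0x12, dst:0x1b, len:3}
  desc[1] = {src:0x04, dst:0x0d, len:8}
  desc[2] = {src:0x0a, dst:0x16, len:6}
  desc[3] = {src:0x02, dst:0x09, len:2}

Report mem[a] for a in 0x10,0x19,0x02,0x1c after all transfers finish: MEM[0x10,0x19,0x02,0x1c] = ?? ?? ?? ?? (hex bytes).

MEM[0x10,0x19,0x02,0x1c] = a2 14 48 41

#0 dst[0x1b+3] := {0x45,0x41,0x81}
#1 dst[0x0d+8] := {0x14,0x8e,0xea,0xa2,0xb4,0x99,0x8b,0xe2}
#2 dst[0x16+6] := {0x8b,0xe2,0x13,0x14,0x8e,0xea}
#3 dst[0x09+2] := {0x48,0xdf}
query mem[0x10]=0xa2, mem[0x19]=0x14, mem[0x02]=0x48, mem[0x1c]=0x41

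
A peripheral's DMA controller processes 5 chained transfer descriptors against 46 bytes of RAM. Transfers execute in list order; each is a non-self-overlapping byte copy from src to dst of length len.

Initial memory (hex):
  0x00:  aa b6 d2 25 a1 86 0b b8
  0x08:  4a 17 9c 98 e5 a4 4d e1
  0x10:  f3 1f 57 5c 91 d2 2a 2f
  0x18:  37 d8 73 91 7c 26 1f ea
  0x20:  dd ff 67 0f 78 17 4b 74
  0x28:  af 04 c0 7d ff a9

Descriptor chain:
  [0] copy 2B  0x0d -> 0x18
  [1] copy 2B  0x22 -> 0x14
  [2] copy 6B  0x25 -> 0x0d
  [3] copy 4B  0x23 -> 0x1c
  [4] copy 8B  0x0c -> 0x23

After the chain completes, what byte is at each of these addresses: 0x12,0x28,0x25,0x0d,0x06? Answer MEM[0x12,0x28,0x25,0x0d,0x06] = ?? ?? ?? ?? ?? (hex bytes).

D0: mem[0x18..0x19] <- [a4 4d]
D1: mem[0x14..0x15] <- [67 0f]
D2: mem[0x0d..0x12] <- [17 4b 74 af 04 c0]
D3: mem[0x1c..0x1f] <- [0f 78 17 4b]
D4: mem[0x23..0x2a] <- [e5 17 4b 74 af 04 c0 5c]
query mem[0x12]=0xc0, mem[0x28]=0x04, mem[0x25]=0x4b, mem[0x0d]=0x17, mem[0x06]=0x0b

MEM[0x12,0x28,0x25,0x0d,0x06] = c0 04 4b 17 0b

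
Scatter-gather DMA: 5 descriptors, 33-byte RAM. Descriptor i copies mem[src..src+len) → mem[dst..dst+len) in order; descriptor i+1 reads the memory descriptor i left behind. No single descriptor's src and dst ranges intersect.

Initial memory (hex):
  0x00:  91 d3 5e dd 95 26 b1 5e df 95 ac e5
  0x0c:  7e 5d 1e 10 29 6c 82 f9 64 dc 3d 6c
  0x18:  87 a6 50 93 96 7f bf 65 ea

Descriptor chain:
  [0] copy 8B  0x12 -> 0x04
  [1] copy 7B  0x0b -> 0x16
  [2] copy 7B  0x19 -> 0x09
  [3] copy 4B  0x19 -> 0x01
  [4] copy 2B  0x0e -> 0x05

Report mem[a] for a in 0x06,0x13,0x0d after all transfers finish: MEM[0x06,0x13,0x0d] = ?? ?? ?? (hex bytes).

MEM[0x06,0x13,0x0d] = 65 f9 7f

  after D0: wrote 8B at 0x04 = 82f964dc3d6c87a6
  after D1: wrote 7B at 0x16 = a67e5d1e10296c
  after D2: wrote 7B at 0x09 = 1e10296c7fbf65
  after D3: wrote 4B at 0x01 = 1e10296c
  after D4: wrote 2B at 0x05 = bf65
query mem[0x06]=0x65, mem[0x13]=0xf9, mem[0x0d]=0x7f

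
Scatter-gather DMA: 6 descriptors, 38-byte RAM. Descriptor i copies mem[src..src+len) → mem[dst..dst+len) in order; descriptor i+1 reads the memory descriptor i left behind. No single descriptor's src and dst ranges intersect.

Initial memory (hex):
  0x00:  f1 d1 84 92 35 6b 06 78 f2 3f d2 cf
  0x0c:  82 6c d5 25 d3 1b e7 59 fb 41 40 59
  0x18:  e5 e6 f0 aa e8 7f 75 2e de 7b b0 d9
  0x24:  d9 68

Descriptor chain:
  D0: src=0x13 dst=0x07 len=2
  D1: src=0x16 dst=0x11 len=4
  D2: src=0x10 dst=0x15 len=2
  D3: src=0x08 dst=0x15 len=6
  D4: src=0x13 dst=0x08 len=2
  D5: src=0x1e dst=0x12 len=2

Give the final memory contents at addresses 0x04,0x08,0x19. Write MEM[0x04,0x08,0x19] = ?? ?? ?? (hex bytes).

MEM[0x04,0x08,0x19] = 35 e5 82

  after D0: wrote 2B at 0x07 = 59fb
  after D1: wrote 4B at 0x11 = 4059e5e6
  after D2: wrote 2B at 0x15 = d340
  after D3: wrote 6B at 0x15 = fb3fd2cf826c
  after D4: wrote 2B at 0x08 = e5e6
  after D5: wrote 2B at 0x12 = 752e
query mem[0x04]=0x35, mem[0x08]=0xe5, mem[0x19]=0x82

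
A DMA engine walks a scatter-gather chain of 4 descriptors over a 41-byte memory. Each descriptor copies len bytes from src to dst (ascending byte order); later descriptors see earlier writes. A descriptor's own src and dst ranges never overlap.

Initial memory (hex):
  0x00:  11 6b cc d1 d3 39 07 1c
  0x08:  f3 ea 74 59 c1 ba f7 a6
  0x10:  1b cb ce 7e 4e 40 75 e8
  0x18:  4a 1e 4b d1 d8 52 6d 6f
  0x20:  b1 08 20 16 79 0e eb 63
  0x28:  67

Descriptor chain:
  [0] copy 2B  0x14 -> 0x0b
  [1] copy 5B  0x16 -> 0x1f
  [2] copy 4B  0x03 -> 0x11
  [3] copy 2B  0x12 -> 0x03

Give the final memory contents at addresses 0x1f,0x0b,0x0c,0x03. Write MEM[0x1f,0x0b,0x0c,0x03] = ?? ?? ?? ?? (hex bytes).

[0] 0x14->0x0b len=2 : 4e 40
[1] 0x16->0x1f len=5 : 75 e8 4a 1e 4b
[2] 0x03->0x11 len=4 : d1 d3 39 07
[3] 0x12->0x03 len=2 : d3 39
query mem[0x1f]=0x75, mem[0x0b]=0x4e, mem[0x0c]=0x40, mem[0x03]=0xd3

MEM[0x1f,0x0b,0x0c,0x03] = 75 4e 40 d3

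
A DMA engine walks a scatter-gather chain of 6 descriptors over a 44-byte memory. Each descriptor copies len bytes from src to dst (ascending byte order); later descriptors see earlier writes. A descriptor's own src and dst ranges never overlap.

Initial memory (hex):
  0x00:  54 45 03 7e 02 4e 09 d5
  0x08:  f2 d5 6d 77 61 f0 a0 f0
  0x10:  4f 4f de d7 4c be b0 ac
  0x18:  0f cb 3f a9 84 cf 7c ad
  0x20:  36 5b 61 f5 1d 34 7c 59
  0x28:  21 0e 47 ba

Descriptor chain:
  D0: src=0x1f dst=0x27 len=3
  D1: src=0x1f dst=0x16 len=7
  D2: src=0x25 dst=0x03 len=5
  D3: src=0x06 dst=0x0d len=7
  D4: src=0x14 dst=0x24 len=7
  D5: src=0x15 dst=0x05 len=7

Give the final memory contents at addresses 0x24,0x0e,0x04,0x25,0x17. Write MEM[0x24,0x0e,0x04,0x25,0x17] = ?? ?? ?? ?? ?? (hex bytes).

MEM[0x24,0x0e,0x04,0x25,0x17] = 4c 5b 7c be 36

  after D0: wrote 3B at 0x27 = ad365b
  after D1: wrote 7B at 0x16 = ad365b61f51d34
  after D2: wrote 5B at 0x03 = 347cad365b
  after D3: wrote 7B at 0x0d = 365bf2d56d7761
  after D4: wrote 7B at 0x24 = 4cbead365b61f5
  after D5: wrote 7B at 0x05 = bead365b61f51d
query mem[0x24]=0x4c, mem[0x0e]=0x5b, mem[0x04]=0x7c, mem[0x25]=0xbe, mem[0x17]=0x36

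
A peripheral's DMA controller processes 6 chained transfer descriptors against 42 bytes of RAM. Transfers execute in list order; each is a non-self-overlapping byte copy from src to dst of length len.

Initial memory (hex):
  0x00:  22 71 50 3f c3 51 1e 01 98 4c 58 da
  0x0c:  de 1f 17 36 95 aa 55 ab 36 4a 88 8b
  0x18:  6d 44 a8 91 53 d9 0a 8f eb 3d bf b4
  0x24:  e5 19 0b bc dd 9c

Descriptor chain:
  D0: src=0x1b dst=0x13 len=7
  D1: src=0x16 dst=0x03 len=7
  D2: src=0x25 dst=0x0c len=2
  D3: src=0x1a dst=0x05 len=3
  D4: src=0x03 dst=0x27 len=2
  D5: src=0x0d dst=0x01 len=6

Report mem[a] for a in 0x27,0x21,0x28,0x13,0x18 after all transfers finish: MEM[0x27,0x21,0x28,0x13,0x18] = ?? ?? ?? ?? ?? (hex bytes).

#0 dst[0x13+7] := {0x91,0x53,0xd9,0x0a,0x8f,0xeb,0x3d}
#1 dst[0x03+7] := {0x0a,0x8f,0xeb,0x3d,0xa8,0x91,0x53}
#2 dst[0x0c+2] := {0x19,0x0b}
#3 dst[0x05+3] := {0xa8,0x91,0x53}
#4 dst[0x27+2] := {0x0a,0x8f}
#5 dst[0x01+6] := {0x0b,0x17,0x36,0x95,0xaa,0x55}
query mem[0x27]=0x0a, mem[0x21]=0x3d, mem[0x28]=0x8f, mem[0x13]=0x91, mem[0x18]=0xeb

MEM[0x27,0x21,0x28,0x13,0x18] = 0a 3d 8f 91 eb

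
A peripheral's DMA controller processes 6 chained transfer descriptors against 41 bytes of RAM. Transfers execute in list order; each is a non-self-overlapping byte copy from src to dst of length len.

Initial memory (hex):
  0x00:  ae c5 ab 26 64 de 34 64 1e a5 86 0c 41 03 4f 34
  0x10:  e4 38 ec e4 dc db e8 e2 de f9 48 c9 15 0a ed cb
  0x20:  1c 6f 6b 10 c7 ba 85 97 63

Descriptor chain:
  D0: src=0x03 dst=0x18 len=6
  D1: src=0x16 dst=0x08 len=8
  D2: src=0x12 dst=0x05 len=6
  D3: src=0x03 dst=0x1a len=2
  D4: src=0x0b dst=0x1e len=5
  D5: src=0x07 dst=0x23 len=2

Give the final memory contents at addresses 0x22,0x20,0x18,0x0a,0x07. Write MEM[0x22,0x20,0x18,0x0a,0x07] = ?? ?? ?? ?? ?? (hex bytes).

MEM[0x22,0x20,0x18,0x0a,0x07] = 1e 34 26 e2 dc

D0: mem[0x18..0x1d] <- [26 64 de 34 64 1e]
D1: mem[0x08..0x0f] <- [e8 e2 26 64 de 34 64 1e]
D2: mem[0x05..0x0a] <- [ec e4 dc db e8 e2]
D3: mem[0x1a..0x1b] <- [26 64]
D4: mem[0x1e..0x22] <- [64 de 34 64 1e]
D5: mem[0x23..0x24] <- [dc db]
query mem[0x22]=0x1e, mem[0x20]=0x34, mem[0x18]=0x26, mem[0x0a]=0xe2, mem[0x07]=0xdc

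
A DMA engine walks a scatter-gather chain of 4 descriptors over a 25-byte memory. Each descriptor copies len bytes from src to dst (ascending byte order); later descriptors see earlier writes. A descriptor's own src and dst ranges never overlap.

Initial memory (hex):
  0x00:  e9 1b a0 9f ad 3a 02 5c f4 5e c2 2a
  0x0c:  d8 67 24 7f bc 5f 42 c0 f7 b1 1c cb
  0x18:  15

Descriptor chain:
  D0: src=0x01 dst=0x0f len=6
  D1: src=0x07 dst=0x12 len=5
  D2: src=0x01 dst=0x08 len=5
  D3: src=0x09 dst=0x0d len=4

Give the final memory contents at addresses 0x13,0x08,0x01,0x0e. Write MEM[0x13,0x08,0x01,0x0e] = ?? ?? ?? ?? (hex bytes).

#0 dst[0x0f+6] := {0x1b,0xa0,0x9f,0xad,0x3a,0x02}
#1 dst[0x12+5] := {0x5c,0xf4,0x5e,0xc2,0x2a}
#2 dst[0x08+5] := {0x1b,0xa0,0x9f,0xad,0x3a}
#3 dst[0x0d+4] := {0xa0,0x9f,0xad,0x3a}
query mem[0x13]=0xf4, mem[0x08]=0x1b, mem[0x01]=0x1b, mem[0x0e]=0x9f

MEM[0x13,0x08,0x01,0x0e] = f4 1b 1b 9f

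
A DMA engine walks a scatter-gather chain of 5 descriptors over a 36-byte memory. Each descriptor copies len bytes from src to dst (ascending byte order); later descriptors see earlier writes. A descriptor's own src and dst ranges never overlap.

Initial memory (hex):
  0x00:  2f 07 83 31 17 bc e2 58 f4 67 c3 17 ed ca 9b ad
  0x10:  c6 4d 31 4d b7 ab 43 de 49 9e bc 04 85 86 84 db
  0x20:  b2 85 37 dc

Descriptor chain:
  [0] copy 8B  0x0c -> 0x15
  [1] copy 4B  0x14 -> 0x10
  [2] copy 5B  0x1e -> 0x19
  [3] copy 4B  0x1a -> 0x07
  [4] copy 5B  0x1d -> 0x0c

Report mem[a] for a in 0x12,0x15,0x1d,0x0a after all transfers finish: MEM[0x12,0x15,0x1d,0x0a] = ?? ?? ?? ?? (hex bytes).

MEM[0x12,0x15,0x1d,0x0a] = ca ed 37 37

D0: mem[0x15..0x1c] <- [ed ca 9b ad c6 4d 31 4d]
D1: mem[0x10..0x13] <- [b7 ed ca 9b]
D2: mem[0x19..0x1d] <- [84 db b2 85 37]
D3: mem[0x07..0x0a] <- [db b2 85 37]
D4: mem[0x0c..0x10] <- [37 84 db b2 85]
query mem[0x12]=0xca, mem[0x15]=0xed, mem[0x1d]=0x37, mem[0x0a]=0x37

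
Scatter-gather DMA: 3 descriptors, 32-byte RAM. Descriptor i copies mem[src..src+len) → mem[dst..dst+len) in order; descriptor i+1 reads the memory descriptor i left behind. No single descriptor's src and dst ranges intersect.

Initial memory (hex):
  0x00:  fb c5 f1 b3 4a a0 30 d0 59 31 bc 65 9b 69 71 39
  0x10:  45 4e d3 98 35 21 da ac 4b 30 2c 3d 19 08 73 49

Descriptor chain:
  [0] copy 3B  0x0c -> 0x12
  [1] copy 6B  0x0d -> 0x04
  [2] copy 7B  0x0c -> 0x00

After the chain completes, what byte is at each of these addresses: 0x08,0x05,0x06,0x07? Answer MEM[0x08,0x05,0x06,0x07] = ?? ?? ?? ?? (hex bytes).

MEM[0x08,0x05,0x06,0x07] = 4e 4e 9b 45

#0 dst[0x12+3] := {0x9b,0x69,0x71}
#1 dst[0x04+6] := {0x69,0x71,0x39,0x45,0x4e,0x9b}
#2 dst[0x00+7] := {0x9b,0x69,0x71,0x39,0x45,0x4e,0x9b}
query mem[0x08]=0x4e, mem[0x05]=0x4e, mem[0x06]=0x9b, mem[0x07]=0x45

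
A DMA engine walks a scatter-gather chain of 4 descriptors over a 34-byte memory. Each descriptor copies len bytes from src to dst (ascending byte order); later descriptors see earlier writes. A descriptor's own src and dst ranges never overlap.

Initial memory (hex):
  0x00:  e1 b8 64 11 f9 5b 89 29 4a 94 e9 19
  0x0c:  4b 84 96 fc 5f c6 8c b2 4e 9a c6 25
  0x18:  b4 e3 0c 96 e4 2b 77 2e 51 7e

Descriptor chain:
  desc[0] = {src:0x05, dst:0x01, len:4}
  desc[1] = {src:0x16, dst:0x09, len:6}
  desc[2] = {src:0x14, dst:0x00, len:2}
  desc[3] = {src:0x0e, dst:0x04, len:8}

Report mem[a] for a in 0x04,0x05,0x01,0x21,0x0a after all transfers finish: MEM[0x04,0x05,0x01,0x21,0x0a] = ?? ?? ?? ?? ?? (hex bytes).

MEM[0x04,0x05,0x01,0x21,0x0a] = 96 fc 9a 7e 4e

#0 dst[0x01+4] := {0x5b,0x89,0x29,0x4a}
#1 dst[0x09+6] := {0xc6,0x25,0xb4,0xe3,0x0c,0x96}
#2 dst[0x00+2] := {0x4e,0x9a}
#3 dst[0x04+8] := {0x96,0xfc,0x5f,0xc6,0x8c,0xb2,0x4e,0x9a}
query mem[0x04]=0x96, mem[0x05]=0xfc, mem[0x01]=0x9a, mem[0x21]=0x7e, mem[0x0a]=0x4e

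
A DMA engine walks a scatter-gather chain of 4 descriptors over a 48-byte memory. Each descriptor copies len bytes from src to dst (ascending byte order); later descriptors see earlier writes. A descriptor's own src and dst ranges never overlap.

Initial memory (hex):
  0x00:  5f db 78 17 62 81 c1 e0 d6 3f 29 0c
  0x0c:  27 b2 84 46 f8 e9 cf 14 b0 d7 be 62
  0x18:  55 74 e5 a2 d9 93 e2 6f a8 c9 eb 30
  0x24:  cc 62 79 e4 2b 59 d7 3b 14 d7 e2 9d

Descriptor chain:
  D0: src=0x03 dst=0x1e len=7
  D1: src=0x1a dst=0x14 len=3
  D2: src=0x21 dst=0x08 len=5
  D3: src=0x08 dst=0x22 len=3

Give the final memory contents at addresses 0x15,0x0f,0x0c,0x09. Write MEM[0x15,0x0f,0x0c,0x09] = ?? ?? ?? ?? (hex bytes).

  after D0: wrote 7B at 0x1e = 176281c1e0d63f
  after D1: wrote 3B at 0x14 = e5a2d9
  after D2: wrote 5B at 0x08 = c1e0d63f62
  after D3: wrote 3B at 0x22 = c1e0d6
query mem[0x15]=0xa2, mem[0x0f]=0x46, mem[0x0c]=0x62, mem[0x09]=0xe0

MEM[0x15,0x0f,0x0c,0x09] = a2 46 62 e0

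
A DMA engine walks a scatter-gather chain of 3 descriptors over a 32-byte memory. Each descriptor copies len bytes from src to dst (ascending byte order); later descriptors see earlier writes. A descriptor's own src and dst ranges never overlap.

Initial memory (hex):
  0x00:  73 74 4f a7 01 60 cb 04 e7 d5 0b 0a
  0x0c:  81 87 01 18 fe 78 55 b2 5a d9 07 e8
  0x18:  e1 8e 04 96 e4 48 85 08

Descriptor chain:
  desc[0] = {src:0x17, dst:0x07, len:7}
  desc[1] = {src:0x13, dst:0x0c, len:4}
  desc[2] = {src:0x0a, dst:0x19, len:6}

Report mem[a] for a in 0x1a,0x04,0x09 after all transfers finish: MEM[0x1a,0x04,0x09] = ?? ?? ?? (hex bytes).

MEM[0x1a,0x04,0x09] = 96 01 8e

D0: mem[0x07..0x0d] <- [e8 e1 8e 04 96 e4 48]
D1: mem[0x0c..0x0f] <- [b2 5a d9 07]
D2: mem[0x19..0x1e] <- [04 96 b2 5a d9 07]
query mem[0x1a]=0x96, mem[0x04]=0x01, mem[0x09]=0x8e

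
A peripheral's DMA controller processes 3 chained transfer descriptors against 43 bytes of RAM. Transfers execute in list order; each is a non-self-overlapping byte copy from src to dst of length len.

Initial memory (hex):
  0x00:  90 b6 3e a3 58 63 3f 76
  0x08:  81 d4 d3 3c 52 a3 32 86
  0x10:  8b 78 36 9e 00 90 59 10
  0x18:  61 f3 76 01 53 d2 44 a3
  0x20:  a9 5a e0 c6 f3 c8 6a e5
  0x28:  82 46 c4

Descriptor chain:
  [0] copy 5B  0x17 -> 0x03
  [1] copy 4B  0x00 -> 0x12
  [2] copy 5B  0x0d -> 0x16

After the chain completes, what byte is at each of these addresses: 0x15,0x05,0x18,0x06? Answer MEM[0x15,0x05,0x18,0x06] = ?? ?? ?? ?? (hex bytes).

[0] 0x17->0x03 len=5 : 10 61 f3 76 01
[1] 0x00->0x12 len=4 : 90 b6 3e 10
[2] 0x0d->0x16 len=5 : a3 32 86 8b 78
query mem[0x15]=0x10, mem[0x05]=0xf3, mem[0x18]=0x86, mem[0x06]=0x76

MEM[0x15,0x05,0x18,0x06] = 10 f3 86 76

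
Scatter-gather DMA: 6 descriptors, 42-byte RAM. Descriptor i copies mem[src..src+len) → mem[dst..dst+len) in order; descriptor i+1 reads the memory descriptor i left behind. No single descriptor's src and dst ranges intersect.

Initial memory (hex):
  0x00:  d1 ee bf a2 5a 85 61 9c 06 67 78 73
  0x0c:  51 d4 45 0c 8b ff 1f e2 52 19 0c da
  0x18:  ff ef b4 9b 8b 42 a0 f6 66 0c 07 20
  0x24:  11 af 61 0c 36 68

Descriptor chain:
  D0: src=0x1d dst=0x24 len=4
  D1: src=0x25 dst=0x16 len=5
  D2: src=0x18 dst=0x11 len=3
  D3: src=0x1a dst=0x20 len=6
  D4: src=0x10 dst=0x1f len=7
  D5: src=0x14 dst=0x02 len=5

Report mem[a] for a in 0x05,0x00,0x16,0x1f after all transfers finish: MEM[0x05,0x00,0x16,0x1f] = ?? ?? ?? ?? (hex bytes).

D0: mem[0x24..0x27] <- [42 a0 f6 66]
D1: mem[0x16..0x1a] <- [a0 f6 66 36 68]
D2: mem[0x11..0x13] <- [66 36 68]
D3: mem[0x20..0x25] <- [68 9b 8b 42 a0 f6]
D4: mem[0x1f..0x25] <- [8b 66 36 68 52 19 a0]
D5: mem[0x02..0x06] <- [52 19 a0 f6 66]
query mem[0x05]=0xf6, mem[0x00]=0xd1, mem[0x16]=0xa0, mem[0x1f]=0x8b

MEM[0x05,0x00,0x16,0x1f] = f6 d1 a0 8b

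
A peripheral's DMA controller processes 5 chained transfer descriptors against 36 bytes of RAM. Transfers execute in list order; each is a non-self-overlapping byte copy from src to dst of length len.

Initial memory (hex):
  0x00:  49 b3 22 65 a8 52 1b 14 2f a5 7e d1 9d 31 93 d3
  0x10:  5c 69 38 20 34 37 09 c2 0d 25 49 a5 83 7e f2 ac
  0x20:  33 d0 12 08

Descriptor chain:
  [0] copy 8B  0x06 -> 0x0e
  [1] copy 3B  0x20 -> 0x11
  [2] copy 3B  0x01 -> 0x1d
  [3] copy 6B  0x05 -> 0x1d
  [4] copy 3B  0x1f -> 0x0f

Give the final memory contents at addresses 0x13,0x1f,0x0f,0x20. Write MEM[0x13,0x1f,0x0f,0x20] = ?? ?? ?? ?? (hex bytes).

[0] 0x06->0x0e len=8 : 1b 14 2f a5 7e d1 9d 31
[1] 0x20->0x11 len=3 : 33 d0 12
[2] 0x01->0x1d len=3 : b3 22 65
[3] 0x05->0x1d len=6 : 52 1b 14 2f a5 7e
[4] 0x1f->0x0f len=3 : 14 2f a5
query mem[0x13]=0x12, mem[0x1f]=0x14, mem[0x0f]=0x14, mem[0x20]=0x2f

MEM[0x13,0x1f,0x0f,0x20] = 12 14 14 2f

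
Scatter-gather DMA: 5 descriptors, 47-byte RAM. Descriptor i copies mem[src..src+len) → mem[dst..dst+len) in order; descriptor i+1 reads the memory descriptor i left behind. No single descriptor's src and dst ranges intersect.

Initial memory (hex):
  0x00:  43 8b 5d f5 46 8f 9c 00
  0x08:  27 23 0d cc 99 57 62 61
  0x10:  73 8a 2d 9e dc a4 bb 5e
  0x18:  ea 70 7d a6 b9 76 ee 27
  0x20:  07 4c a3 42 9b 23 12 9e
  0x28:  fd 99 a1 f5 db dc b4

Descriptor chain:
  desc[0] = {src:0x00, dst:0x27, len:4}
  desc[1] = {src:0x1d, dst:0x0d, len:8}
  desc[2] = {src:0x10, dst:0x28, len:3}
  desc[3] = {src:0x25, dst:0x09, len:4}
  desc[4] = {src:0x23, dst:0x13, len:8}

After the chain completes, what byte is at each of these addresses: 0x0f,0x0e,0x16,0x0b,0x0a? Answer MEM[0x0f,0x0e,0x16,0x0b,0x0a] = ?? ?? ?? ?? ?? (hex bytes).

#0 dst[0x27+4] := {0x43,0x8b,0x5d,0xf5}
#1 dst[0x0d+8] := {0x76,0xee,0x27,0x07,0x4c,0xa3,0x42,0x9b}
#2 dst[0x28+3] := {0x07,0x4c,0xa3}
#3 dst[0x09+4] := {0x23,0x12,0x43,0x07}
#4 dst[0x13+8] := {0x42,0x9b,0x23,0x12,0x43,0x07,0x4c,0xa3}
query mem[0x0f]=0x27, mem[0x0e]=0xee, mem[0x16]=0x12, mem[0x0b]=0x43, mem[0x0a]=0x12

MEM[0x0f,0x0e,0x16,0x0b,0x0a] = 27 ee 12 43 12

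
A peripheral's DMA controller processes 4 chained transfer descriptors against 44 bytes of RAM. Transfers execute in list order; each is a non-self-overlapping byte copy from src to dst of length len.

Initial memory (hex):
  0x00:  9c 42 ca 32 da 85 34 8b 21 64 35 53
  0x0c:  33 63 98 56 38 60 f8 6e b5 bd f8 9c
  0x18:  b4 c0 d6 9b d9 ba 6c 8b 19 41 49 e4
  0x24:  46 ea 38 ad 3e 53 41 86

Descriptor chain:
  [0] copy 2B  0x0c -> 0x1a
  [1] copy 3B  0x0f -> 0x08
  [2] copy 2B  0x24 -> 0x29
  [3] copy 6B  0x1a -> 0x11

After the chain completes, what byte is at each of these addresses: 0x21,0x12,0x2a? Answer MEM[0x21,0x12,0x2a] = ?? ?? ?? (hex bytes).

  after D0: wrote 2B at 0x1a = 3363
  after D1: wrote 3B at 0x08 = 563860
  after D2: wrote 2B at 0x29 = 46ea
  after D3: wrote 6B at 0x11 = 3363d9ba6c8b
query mem[0x21]=0x41, mem[0x12]=0x63, mem[0x2a]=0xea

MEM[0x21,0x12,0x2a] = 41 63 ea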